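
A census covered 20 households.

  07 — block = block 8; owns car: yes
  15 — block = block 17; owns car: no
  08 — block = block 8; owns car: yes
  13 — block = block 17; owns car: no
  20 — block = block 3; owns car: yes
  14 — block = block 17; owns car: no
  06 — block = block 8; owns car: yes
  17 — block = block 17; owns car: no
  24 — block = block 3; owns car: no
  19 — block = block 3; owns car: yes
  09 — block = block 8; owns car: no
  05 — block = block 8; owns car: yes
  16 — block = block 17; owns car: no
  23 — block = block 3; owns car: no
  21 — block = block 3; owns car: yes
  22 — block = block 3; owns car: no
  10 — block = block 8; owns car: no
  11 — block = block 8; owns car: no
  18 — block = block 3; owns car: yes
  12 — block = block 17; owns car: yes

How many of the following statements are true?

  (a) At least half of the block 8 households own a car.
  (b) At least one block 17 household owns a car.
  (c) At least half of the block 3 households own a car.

3

(a) block 8: |A| = 7, |A ∩ B| = 4; needs |A ∩ B| ≥ |A ∖ B| — true.
(b) block 17: |A| = 6, |A ∩ B| = 1; needs A ∩ B ≠ ∅ (|A ∩ B| ≥ 1) — true.
(c) block 3: |A| = 7, |A ∩ B| = 4; needs |A ∩ B| ≥ |A ∖ B| — true.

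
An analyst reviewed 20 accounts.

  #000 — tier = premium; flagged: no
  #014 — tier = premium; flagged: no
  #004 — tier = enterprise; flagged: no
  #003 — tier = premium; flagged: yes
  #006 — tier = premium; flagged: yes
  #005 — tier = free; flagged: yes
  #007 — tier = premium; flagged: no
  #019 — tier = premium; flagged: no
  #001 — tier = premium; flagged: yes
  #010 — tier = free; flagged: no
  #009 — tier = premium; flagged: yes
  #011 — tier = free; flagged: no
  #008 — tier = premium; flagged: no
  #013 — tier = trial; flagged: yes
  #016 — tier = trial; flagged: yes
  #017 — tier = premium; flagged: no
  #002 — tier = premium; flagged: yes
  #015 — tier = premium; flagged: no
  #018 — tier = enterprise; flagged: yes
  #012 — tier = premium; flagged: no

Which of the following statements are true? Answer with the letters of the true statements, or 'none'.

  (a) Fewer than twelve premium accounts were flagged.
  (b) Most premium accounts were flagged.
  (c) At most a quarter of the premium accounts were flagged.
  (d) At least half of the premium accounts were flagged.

|A| = 13, |A ∩ B| = 5, |A ∖ B| = 8.
(a) |A ∩ B| < 12: holds.
(b) |A ∩ B| > |A ∖ B|: fails.
(c) |A ∩ B| / |A| ≤ 1/4: fails.
(d) |A ∩ B| ≥ |A ∖ B|: fails.

(a)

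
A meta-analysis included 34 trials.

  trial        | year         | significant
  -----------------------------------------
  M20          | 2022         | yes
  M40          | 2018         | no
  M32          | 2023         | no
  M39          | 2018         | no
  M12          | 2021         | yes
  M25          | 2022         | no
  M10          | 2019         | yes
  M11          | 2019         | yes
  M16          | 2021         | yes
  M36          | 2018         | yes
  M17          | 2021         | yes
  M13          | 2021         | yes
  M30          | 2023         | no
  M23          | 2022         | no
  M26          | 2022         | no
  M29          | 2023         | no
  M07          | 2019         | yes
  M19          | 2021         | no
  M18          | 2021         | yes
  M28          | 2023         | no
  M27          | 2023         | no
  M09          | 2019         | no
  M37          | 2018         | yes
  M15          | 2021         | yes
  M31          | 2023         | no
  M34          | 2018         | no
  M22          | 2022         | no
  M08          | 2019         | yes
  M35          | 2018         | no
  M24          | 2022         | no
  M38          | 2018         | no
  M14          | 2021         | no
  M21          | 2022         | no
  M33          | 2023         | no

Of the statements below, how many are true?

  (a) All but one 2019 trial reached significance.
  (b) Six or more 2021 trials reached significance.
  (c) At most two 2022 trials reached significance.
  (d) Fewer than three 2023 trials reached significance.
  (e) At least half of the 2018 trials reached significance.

4

(a) 2019: |A| = 5, |A ∩ B| = 4; needs |A ∖ B| = 1 — true.
(b) 2021: |A| = 8, |A ∩ B| = 6; needs |A ∩ B| ≥ 6 — true.
(c) 2022: |A| = 7, |A ∩ B| = 1; needs |A ∩ B| ≤ 2 — true.
(d) 2023: |A| = 7, |A ∩ B| = 0; needs |A ∩ B| < 3 — true.
(e) 2018: |A| = 7, |A ∩ B| = 2; needs |A ∩ B| ≥ |A ∖ B| — false.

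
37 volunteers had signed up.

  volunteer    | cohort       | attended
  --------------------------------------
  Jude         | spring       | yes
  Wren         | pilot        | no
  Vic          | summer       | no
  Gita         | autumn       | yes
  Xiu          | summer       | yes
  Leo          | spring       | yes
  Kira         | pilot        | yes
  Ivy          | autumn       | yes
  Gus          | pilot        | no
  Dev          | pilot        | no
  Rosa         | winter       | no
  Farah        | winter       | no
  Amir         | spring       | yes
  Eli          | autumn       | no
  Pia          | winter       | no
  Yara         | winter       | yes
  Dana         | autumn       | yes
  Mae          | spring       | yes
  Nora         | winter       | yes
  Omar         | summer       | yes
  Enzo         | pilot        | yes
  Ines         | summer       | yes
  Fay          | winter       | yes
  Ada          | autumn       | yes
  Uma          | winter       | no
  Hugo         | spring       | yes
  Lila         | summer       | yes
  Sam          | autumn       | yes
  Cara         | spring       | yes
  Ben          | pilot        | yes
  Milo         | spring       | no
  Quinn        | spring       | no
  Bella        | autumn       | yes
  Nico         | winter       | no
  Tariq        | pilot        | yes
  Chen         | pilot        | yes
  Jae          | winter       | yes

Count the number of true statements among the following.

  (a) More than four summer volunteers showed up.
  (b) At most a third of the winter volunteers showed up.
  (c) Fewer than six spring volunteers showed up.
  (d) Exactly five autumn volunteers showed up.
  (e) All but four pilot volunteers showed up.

0

(a) summer: |A| = 5, |A ∩ B| = 4; needs |A ∩ B| > 4 — false.
(b) winter: |A| = 9, |A ∩ B| = 4; needs |A ∩ B| / |A| ≤ 1/3 — false.
(c) spring: |A| = 8, |A ∩ B| = 6; needs |A ∩ B| < 6 — false.
(d) autumn: |A| = 7, |A ∩ B| = 6; needs |A ∩ B| = 5 — false.
(e) pilot: |A| = 8, |A ∩ B| = 5; needs |A ∖ B| = 4 — false.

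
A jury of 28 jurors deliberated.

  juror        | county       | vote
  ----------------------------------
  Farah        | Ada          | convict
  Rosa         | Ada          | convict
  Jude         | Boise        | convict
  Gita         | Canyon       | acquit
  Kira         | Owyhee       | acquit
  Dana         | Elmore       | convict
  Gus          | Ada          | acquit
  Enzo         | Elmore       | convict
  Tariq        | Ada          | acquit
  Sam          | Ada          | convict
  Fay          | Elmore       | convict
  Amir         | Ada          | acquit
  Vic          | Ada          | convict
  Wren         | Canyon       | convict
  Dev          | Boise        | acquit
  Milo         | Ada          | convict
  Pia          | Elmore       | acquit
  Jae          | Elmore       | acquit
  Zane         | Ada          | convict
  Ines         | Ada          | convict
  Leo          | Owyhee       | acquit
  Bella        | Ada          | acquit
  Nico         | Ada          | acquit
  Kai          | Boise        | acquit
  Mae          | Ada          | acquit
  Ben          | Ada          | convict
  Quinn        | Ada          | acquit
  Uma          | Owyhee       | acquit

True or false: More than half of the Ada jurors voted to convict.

True

'More than half of the Ada jurors voted to convict' holds iff |A ∩ B| > |A ∖ B|.
|A| = 15, |A ∩ B| = 8, |A ∖ B| = 7.
8 > 7, so the statement is true.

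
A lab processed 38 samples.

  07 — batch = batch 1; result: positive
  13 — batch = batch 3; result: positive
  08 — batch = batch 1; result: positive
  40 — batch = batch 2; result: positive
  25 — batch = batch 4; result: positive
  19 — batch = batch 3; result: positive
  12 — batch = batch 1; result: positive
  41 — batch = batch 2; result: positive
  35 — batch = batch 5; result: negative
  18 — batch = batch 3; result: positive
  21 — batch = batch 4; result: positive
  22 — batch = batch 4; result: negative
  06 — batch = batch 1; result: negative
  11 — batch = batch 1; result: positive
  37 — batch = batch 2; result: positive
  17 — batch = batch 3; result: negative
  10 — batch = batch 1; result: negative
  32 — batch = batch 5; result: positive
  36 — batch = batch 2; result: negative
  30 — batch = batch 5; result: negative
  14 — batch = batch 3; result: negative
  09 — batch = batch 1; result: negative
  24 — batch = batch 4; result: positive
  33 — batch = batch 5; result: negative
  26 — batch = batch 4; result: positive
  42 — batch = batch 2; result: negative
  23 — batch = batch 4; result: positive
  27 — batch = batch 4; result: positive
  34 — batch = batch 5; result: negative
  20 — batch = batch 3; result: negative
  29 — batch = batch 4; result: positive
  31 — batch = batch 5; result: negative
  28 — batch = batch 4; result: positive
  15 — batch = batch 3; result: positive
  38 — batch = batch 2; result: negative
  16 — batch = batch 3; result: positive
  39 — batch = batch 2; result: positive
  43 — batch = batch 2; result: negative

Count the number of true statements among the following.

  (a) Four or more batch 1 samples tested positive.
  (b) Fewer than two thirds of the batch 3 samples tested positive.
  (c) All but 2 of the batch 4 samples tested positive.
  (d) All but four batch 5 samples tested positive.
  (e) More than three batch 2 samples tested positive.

(a) batch 1: |A| = 7, |A ∩ B| = 4; needs |A ∩ B| ≥ 4 — true.
(b) batch 3: |A| = 8, |A ∩ B| = 5; needs |A ∩ B| / |A| < 2/3 — true.
(c) batch 4: |A| = 9, |A ∩ B| = 8; needs |A ∖ B| = 2 — false.
(d) batch 5: |A| = 6, |A ∩ B| = 1; needs |A ∖ B| = 4 — false.
(e) batch 2: |A| = 8, |A ∩ B| = 4; needs |A ∩ B| > 3 — true.

3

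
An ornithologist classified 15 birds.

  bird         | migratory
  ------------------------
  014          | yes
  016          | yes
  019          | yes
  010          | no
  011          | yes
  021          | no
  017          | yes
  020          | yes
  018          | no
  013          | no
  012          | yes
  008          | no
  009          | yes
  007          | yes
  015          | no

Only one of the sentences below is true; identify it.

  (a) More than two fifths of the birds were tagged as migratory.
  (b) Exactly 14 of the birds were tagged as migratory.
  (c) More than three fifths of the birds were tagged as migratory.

|A| = 15, |A ∩ B| = 9, |A ∖ B| = 6.
(a) requires |A ∩ B| / |A| > 2/5: true.
(b) requires |A ∩ B| = 14: false.
(c) requires |A ∩ B| / |A| > 3/5: false.

(a)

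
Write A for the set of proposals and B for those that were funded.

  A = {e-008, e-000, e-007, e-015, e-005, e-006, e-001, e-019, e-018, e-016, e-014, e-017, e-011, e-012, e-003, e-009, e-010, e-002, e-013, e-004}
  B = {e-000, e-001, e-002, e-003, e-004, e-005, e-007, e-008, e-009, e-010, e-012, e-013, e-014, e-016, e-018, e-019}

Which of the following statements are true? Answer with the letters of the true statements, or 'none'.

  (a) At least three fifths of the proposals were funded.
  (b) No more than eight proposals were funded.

(a)

|A| = 20, |A ∩ B| = 16, |A ∖ B| = 4.
(a) |A ∩ B| / |A| ≥ 3/5: holds.
(b) |A ∩ B| ≤ 8: fails.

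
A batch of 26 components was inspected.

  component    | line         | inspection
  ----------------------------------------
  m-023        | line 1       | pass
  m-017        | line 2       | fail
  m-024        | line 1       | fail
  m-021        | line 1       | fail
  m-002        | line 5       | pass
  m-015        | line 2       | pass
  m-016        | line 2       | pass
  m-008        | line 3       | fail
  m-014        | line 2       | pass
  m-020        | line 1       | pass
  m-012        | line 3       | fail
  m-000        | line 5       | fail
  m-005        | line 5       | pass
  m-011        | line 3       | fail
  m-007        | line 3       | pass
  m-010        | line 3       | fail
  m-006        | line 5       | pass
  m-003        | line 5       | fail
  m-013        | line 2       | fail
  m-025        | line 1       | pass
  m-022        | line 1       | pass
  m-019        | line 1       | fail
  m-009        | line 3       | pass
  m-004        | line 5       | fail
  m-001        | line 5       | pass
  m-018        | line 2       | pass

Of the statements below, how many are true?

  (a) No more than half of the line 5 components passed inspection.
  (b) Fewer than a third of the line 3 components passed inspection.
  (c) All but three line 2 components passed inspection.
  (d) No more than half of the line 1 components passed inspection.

0

(a) line 5: |A| = 7, |A ∩ B| = 4; needs |A ∩ B| ≤ |A ∖ B| — false.
(b) line 3: |A| = 6, |A ∩ B| = 2; needs |A ∩ B| / |A| < 1/3 — false.
(c) line 2: |A| = 6, |A ∩ B| = 4; needs |A ∖ B| = 3 — false.
(d) line 1: |A| = 7, |A ∩ B| = 4; needs |A ∩ B| ≤ |A ∖ B| — false.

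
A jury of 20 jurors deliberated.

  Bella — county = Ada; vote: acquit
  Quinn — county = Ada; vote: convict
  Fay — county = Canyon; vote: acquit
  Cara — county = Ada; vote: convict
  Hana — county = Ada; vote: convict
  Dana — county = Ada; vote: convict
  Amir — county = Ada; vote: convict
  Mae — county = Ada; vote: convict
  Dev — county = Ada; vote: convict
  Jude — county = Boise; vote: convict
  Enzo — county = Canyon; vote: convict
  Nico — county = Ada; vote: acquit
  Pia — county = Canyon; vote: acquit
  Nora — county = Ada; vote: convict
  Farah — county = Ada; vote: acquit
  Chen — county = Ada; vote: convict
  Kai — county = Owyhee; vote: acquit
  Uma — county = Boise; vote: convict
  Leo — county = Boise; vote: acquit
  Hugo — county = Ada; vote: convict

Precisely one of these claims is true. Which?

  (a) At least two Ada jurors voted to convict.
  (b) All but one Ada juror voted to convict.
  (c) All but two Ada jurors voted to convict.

|A| = 13, |A ∩ B| = 10, |A ∖ B| = 3.
(a) requires |A ∩ B| ≥ 2: true.
(b) requires |A ∖ B| = 1: false.
(c) requires |A ∖ B| = 2: false.

(a)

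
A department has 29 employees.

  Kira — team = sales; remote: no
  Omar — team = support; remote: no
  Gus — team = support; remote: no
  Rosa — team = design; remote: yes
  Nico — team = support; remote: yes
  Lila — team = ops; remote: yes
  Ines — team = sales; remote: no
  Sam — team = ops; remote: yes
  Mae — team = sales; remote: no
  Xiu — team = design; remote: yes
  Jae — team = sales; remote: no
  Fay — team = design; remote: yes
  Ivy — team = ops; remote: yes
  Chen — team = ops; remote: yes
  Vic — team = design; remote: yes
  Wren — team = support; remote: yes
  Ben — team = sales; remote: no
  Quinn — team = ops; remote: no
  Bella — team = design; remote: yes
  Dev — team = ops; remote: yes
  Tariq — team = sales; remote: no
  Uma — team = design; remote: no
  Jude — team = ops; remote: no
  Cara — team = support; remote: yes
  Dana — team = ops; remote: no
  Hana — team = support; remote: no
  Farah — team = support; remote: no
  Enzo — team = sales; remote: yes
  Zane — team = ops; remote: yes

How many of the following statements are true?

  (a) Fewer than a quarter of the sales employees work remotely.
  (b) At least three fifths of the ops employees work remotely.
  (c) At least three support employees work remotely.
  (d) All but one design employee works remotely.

4

(a) sales: |A| = 7, |A ∩ B| = 1; needs |A ∩ B| / |A| < 1/4 — true.
(b) ops: |A| = 9, |A ∩ B| = 6; needs |A ∩ B| / |A| ≥ 3/5 — true.
(c) support: |A| = 7, |A ∩ B| = 3; needs |A ∩ B| ≥ 3 — true.
(d) design: |A| = 6, |A ∩ B| = 5; needs |A ∖ B| = 1 — true.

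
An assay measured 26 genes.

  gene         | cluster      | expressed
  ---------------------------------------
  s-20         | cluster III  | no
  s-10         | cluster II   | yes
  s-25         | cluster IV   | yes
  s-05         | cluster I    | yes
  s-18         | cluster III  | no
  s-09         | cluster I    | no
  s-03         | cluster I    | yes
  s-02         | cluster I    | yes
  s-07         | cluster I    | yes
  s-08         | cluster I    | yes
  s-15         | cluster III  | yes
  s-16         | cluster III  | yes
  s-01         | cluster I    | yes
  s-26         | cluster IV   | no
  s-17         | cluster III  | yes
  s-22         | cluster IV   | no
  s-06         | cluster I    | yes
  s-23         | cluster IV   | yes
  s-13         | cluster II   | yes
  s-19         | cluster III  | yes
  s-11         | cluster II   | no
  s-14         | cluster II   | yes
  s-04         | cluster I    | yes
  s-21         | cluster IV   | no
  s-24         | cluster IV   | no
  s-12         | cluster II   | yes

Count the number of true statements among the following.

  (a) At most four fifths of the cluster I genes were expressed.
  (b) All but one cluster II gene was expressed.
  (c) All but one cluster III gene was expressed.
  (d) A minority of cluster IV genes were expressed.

2

(a) cluster I: |A| = 9, |A ∩ B| = 8; needs |A ∩ B| / |A| ≤ 4/5 — false.
(b) cluster II: |A| = 5, |A ∩ B| = 4; needs |A ∖ B| = 1 — true.
(c) cluster III: |A| = 6, |A ∩ B| = 4; needs |A ∖ B| = 1 — false.
(d) cluster IV: |A| = 6, |A ∩ B| = 2; needs |A ∩ B| < |A ∖ B| — true.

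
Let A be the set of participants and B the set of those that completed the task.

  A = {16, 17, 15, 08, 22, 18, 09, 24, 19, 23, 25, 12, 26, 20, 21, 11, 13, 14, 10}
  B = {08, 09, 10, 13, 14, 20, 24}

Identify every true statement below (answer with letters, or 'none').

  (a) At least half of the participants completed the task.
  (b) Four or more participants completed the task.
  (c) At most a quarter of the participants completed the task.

(b)

|A| = 19, |A ∩ B| = 7, |A ∖ B| = 12.
(a) |A ∩ B| ≥ |A ∖ B|: fails.
(b) |A ∩ B| ≥ 4: holds.
(c) |A ∩ B| / |A| ≤ 1/4: fails.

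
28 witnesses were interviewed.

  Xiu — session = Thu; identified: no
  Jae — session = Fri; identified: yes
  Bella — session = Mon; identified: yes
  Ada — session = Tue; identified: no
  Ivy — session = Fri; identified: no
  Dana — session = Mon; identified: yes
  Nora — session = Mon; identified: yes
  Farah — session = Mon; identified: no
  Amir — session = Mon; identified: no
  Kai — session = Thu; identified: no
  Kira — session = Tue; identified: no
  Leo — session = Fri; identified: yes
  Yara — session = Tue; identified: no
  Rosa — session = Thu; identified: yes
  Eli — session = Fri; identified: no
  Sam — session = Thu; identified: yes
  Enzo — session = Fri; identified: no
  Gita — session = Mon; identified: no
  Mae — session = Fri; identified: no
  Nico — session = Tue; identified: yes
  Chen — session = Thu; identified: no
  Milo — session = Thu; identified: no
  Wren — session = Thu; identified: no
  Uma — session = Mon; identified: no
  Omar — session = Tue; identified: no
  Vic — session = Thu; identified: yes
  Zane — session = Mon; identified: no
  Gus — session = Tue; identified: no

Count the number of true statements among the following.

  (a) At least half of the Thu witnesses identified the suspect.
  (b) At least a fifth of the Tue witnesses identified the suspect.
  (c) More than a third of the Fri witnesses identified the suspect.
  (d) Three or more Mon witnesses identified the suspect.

1

(a) Thu: |A| = 8, |A ∩ B| = 3; needs |A ∩ B| ≥ |A ∖ B| — false.
(b) Tue: |A| = 6, |A ∩ B| = 1; needs |A ∩ B| / |A| ≥ 1/5 — false.
(c) Fri: |A| = 6, |A ∩ B| = 2; needs |A ∩ B| / |A| > 1/3 — false.
(d) Mon: |A| = 8, |A ∩ B| = 3; needs |A ∩ B| ≥ 3 — true.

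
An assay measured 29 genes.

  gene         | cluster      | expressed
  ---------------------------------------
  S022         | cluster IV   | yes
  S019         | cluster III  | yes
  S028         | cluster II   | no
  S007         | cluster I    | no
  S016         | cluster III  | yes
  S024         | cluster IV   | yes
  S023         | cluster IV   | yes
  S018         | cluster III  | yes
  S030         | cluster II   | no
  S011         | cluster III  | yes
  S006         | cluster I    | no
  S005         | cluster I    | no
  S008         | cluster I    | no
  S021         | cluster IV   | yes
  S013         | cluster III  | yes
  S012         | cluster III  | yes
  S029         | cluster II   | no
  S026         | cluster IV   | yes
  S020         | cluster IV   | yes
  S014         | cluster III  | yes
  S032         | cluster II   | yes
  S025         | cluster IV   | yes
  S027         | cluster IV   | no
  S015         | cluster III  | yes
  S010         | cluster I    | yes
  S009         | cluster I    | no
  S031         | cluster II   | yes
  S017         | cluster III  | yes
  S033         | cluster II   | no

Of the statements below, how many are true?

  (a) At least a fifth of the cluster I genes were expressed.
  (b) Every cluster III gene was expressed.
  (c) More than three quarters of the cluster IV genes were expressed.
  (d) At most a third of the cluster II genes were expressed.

(a) cluster I: |A| = 6, |A ∩ B| = 1; needs |A ∩ B| / |A| ≥ 1/5 — false.
(b) cluster III: |A| = 9, |A ∩ B| = 9; needs A ⊆ B, i.e. every element of A is in B (|A ∖ B| = 0) — true.
(c) cluster IV: |A| = 8, |A ∩ B| = 7; needs |A ∩ B| / |A| > 3/4 — true.
(d) cluster II: |A| = 6, |A ∩ B| = 2; needs |A ∩ B| / |A| ≤ 1/3 — true.

3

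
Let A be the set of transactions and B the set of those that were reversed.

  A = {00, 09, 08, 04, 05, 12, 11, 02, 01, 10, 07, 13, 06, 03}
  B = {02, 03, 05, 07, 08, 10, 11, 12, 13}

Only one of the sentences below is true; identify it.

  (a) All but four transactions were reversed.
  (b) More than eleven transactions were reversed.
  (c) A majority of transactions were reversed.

|A| = 14, |A ∩ B| = 9, |A ∖ B| = 5.
(a) requires |A ∖ B| = 4: false.
(b) requires |A ∩ B| > 11: false.
(c) requires |A ∩ B| > |A ∖ B|: true.

(c)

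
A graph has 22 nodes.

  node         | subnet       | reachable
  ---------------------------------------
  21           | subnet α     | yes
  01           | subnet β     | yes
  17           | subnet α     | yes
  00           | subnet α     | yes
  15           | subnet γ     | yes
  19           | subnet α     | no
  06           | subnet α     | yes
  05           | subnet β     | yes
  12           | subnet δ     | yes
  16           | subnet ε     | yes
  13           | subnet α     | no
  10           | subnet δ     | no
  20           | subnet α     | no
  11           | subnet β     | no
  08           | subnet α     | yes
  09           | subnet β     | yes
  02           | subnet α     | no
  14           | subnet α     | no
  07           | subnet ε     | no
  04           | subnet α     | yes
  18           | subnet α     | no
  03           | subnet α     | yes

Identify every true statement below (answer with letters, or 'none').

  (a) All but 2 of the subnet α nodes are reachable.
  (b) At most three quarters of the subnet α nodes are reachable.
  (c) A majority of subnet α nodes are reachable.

|A| = 13, |A ∩ B| = 7, |A ∖ B| = 6.
(a) |A ∖ B| = 2: fails.
(b) |A ∩ B| / |A| ≤ 3/4: holds.
(c) |A ∩ B| > |A ∖ B|: holds.

(b), (c)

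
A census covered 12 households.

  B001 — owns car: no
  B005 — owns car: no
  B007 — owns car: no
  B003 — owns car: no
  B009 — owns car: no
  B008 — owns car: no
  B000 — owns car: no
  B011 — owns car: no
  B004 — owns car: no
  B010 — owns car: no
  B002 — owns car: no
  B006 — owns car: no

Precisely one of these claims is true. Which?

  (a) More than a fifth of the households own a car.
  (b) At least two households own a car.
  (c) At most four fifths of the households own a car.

|A| = 12, |A ∩ B| = 0, |A ∖ B| = 12.
(a) requires |A ∩ B| / |A| > 1/5: false.
(b) requires |A ∩ B| ≥ 2: false.
(c) requires |A ∩ B| / |A| ≤ 4/5: true.

(c)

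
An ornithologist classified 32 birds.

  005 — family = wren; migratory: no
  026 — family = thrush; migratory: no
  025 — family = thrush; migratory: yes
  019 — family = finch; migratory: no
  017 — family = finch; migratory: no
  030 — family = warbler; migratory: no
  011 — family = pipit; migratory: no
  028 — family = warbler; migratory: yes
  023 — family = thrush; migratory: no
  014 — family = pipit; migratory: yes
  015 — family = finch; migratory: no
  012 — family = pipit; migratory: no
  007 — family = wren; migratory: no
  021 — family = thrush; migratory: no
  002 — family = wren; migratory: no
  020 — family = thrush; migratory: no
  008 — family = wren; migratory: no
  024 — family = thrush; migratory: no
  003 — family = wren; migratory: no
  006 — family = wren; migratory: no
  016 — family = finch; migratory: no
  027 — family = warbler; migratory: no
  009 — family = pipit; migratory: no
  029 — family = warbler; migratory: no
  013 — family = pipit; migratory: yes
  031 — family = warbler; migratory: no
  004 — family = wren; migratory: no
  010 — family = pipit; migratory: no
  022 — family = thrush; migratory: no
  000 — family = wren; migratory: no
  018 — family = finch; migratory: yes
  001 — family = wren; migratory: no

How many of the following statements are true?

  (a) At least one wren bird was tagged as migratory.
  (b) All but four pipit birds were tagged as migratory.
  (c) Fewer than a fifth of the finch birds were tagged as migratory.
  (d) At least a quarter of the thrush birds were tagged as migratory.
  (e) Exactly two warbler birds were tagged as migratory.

(a) wren: |A| = 9, |A ∩ B| = 0; needs A ∩ B ≠ ∅ (|A ∩ B| ≥ 1) — false.
(b) pipit: |A| = 6, |A ∩ B| = 2; needs |A ∖ B| = 4 — true.
(c) finch: |A| = 5, |A ∩ B| = 1; needs |A ∩ B| / |A| < 1/5 — false.
(d) thrush: |A| = 7, |A ∩ B| = 1; needs |A ∩ B| / |A| ≥ 1/4 — false.
(e) warbler: |A| = 5, |A ∩ B| = 1; needs |A ∩ B| = 2 — false.

1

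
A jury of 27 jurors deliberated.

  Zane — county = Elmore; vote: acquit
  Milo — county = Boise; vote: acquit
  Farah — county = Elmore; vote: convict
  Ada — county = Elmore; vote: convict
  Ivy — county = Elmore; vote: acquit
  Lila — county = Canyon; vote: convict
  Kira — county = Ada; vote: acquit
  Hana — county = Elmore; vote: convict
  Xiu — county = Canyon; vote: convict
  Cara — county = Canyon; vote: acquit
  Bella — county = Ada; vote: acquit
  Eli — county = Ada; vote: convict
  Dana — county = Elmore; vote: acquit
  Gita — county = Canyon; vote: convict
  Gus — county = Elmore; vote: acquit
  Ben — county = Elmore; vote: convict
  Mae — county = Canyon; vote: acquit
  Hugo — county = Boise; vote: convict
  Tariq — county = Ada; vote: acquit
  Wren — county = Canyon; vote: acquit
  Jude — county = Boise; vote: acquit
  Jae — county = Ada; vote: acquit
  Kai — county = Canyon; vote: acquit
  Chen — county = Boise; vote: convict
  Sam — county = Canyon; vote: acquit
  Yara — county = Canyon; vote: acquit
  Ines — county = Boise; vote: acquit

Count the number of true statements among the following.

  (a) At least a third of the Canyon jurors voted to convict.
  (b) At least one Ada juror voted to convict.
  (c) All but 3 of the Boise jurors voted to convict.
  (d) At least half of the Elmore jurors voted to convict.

(a) Canyon: |A| = 9, |A ∩ B| = 3; needs |A ∩ B| / |A| ≥ 1/3 — true.
(b) Ada: |A| = 5, |A ∩ B| = 1; needs A ∩ B ≠ ∅ (|A ∩ B| ≥ 1) — true.
(c) Boise: |A| = 5, |A ∩ B| = 2; needs |A ∖ B| = 3 — true.
(d) Elmore: |A| = 8, |A ∩ B| = 4; needs |A ∩ B| ≥ |A ∖ B| — true.

4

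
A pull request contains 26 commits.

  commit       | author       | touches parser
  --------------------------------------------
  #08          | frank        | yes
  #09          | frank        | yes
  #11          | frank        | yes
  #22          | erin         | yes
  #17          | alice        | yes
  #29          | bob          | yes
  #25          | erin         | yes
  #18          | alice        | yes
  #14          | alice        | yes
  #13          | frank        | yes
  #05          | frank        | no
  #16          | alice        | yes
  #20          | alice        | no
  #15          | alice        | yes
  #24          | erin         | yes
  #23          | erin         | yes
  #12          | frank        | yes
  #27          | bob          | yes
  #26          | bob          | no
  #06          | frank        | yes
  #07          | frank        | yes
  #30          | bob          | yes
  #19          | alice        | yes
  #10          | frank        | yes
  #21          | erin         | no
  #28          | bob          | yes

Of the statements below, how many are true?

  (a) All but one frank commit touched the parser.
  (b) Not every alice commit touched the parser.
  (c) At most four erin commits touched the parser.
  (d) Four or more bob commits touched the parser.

(a) frank: |A| = 9, |A ∩ B| = 8; needs |A ∖ B| = 1 — true.
(b) alice: |A| = 7, |A ∩ B| = 6; needs A ⊄ B (|A ∖ B| ≥ 1) — true.
(c) erin: |A| = 5, |A ∩ B| = 4; needs |A ∩ B| ≤ 4 — true.
(d) bob: |A| = 5, |A ∩ B| = 4; needs |A ∩ B| ≥ 4 — true.

4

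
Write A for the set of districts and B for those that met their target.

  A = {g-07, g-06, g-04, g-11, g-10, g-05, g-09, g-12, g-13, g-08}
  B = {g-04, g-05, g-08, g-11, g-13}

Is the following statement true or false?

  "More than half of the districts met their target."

Truth condition: |A ∩ B| > |A ∖ B|.
A (the restrictor) = {g-07, g-06, g-04, g-11, g-10, g-05, g-09, g-12, g-13, g-08}, |A| = 10.
A ∩ B = {g-04, g-11, g-05, g-13, g-08}, so |A ∩ B| = 5.
A ∖ B = {g-07, g-06, g-10, g-09, g-12}, so |A ∖ B| = 5.
5 = 5, so the statement is false.

False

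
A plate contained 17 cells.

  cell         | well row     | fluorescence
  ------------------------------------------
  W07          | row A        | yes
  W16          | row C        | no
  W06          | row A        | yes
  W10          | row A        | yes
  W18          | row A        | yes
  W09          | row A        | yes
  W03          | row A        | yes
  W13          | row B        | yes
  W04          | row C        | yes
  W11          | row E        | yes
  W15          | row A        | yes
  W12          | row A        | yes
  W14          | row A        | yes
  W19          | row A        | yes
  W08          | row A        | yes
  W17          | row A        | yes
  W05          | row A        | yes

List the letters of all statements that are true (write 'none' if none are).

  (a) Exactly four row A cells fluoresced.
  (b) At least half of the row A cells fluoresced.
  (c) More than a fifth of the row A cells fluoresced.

|A| = 13, |A ∩ B| = 13, |A ∖ B| = 0.
(a) |A ∩ B| = 4: fails.
(b) |A ∩ B| ≥ |A ∖ B|: holds.
(c) |A ∩ B| / |A| > 1/5: holds.

(b), (c)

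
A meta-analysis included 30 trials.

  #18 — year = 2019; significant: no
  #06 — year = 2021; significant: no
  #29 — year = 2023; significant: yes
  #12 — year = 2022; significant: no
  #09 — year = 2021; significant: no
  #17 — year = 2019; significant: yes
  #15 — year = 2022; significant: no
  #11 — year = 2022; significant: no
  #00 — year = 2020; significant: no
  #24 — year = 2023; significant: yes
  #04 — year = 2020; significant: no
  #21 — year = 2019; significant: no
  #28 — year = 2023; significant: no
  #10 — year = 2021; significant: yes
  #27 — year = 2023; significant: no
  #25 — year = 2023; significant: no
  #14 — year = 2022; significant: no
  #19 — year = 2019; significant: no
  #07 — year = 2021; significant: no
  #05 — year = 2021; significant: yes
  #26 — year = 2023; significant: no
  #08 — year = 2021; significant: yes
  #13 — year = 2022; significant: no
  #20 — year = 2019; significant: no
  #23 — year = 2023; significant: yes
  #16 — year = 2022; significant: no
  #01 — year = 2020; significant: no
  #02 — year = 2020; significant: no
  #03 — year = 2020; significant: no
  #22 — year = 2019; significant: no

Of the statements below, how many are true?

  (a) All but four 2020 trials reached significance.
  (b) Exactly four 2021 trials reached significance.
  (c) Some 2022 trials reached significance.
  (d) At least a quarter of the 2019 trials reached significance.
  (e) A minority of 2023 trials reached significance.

1

(a) 2020: |A| = 5, |A ∩ B| = 0; needs |A ∖ B| = 4 — false.
(b) 2021: |A| = 6, |A ∩ B| = 3; needs |A ∩ B| = 4 — false.
(c) 2022: |A| = 6, |A ∩ B| = 0; needs A ∩ B ≠ ∅ (|A ∩ B| ≥ 1) — false.
(d) 2019: |A| = 6, |A ∩ B| = 1; needs |A ∩ B| / |A| ≥ 1/4 — false.
(e) 2023: |A| = 7, |A ∩ B| = 3; needs |A ∩ B| < |A ∖ B| — true.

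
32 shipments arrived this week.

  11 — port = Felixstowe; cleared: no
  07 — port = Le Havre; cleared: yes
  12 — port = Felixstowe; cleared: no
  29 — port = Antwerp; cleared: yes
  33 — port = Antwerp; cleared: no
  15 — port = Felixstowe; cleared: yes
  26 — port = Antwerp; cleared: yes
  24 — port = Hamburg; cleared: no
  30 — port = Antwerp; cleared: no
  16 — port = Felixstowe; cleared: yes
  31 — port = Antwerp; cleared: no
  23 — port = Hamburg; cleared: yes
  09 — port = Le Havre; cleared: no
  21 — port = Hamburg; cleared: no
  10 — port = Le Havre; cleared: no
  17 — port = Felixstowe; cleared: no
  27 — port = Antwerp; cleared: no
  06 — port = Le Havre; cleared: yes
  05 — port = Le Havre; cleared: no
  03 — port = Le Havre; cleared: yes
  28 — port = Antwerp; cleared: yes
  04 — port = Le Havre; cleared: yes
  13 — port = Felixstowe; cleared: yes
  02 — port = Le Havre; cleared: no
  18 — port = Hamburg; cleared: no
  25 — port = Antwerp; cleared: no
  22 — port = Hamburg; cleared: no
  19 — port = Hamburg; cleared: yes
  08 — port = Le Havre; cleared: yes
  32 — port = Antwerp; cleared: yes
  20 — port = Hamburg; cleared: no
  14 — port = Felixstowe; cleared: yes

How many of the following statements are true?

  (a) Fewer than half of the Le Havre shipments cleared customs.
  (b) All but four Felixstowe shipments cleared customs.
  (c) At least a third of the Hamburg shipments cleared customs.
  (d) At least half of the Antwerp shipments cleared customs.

0

(a) Le Havre: |A| = 9, |A ∩ B| = 5; needs |A ∩ B| < |A ∖ B| — false.
(b) Felixstowe: |A| = 7, |A ∩ B| = 4; needs |A ∖ B| = 4 — false.
(c) Hamburg: |A| = 7, |A ∩ B| = 2; needs |A ∩ B| / |A| ≥ 1/3 — false.
(d) Antwerp: |A| = 9, |A ∩ B| = 4; needs |A ∩ B| ≥ |A ∖ B| — false.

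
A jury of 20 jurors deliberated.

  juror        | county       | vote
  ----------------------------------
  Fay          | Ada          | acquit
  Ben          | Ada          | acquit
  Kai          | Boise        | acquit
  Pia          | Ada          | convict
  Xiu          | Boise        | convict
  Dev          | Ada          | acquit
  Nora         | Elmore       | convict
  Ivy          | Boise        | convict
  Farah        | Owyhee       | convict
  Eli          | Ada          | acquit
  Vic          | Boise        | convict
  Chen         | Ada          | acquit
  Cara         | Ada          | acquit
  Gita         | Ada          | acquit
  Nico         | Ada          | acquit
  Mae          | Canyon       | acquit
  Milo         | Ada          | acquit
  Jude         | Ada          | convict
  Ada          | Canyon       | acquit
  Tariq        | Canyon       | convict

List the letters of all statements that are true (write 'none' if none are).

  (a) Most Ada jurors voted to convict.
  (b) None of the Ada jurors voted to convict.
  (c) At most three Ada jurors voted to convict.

(c)

|A| = 11, |A ∩ B| = 2, |A ∖ B| = 9.
(a) |A ∩ B| > |A ∖ B|: fails.
(b) A ∩ B = ∅ (|A ∩ B| = 0): fails.
(c) |A ∩ B| ≤ 3: holds.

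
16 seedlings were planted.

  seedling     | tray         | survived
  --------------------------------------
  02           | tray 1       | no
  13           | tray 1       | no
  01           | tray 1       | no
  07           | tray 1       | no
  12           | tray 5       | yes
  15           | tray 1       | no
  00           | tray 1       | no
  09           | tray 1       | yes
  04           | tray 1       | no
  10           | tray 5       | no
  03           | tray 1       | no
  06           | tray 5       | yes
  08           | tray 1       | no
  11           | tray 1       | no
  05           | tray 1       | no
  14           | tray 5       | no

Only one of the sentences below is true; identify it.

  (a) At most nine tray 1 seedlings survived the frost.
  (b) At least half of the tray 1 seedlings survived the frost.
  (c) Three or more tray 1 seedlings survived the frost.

(a)

|A| = 12, |A ∩ B| = 1, |A ∖ B| = 11.
(a) requires |A ∩ B| ≤ 9: true.
(b) requires |A ∩ B| ≥ |A ∖ B|: false.
(c) requires |A ∩ B| ≥ 3: false.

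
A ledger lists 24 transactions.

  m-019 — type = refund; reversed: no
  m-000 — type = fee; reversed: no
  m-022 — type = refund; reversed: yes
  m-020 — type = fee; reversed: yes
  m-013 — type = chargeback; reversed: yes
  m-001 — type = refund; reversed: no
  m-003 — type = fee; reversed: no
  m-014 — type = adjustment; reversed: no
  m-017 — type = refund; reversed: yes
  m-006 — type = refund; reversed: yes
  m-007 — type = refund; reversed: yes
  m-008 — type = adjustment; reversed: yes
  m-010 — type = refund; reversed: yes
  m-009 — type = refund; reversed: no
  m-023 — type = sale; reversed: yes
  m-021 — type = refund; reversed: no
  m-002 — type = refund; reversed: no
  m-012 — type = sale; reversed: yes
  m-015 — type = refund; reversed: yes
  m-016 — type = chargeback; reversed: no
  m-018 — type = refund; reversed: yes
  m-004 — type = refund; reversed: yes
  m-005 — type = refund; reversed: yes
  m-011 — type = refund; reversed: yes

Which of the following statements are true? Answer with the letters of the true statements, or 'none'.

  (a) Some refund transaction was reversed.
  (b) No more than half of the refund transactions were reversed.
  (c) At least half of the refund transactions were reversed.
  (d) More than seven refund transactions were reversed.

|A| = 15, |A ∩ B| = 10, |A ∖ B| = 5.
(a) A ∩ B ≠ ∅ (|A ∩ B| ≥ 1): holds.
(b) |A ∩ B| ≤ |A ∖ B|: fails.
(c) |A ∩ B| ≥ |A ∖ B|: holds.
(d) |A ∩ B| > 7: holds.

(a), (c), (d)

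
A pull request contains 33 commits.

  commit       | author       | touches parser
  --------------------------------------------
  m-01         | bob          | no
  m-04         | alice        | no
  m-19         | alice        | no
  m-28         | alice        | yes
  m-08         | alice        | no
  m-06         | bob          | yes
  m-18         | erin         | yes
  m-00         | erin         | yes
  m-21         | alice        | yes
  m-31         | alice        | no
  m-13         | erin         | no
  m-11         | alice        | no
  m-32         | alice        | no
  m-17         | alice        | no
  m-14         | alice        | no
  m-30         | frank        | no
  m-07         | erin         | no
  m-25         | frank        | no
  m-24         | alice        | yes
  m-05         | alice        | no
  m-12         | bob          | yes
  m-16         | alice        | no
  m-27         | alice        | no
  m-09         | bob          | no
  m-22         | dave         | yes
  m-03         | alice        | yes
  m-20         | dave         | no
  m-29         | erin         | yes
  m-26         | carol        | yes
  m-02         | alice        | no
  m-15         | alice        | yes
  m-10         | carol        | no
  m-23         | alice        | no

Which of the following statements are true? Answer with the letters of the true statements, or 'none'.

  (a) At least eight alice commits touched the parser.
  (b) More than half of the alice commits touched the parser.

none

|A| = 18, |A ∩ B| = 5, |A ∖ B| = 13.
(a) |A ∩ B| ≥ 8: fails.
(b) |A ∩ B| > |A ∖ B|: fails.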